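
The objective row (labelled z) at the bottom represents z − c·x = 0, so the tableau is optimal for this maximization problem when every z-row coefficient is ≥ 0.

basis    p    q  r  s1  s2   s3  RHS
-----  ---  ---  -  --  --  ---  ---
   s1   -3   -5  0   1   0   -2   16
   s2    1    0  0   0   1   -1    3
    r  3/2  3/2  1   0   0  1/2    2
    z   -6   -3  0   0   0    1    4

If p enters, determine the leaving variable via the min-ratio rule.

r

Column p entries and ratios — s1: -3 ≤ 0, skip; s2: 3/1 = 3; r: 2/(3/2) = 4/3.
Smallest ratio is 4/3 in the row of r, so r leaves.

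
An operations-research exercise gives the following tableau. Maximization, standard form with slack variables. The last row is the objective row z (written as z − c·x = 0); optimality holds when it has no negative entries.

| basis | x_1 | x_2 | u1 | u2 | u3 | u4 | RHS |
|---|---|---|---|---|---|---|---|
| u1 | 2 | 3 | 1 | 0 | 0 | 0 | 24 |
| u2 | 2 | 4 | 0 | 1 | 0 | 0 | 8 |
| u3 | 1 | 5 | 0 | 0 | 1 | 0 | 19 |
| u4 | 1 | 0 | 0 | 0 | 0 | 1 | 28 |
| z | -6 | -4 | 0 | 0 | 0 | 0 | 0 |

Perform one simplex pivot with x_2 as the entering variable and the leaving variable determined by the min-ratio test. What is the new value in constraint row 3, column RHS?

9

Ratio test on column x_2 — row 1: 24/3 = 8; row 2: 8/4 = 2; row 3: 19/5 = 19/5; row 4: entry 0 ≤ 0. Minimum is 2 at row 2 (u2 leaves); pivot element 4.
Divide row 2 by 4; eliminate column x_2 from the other rows.
Row 3 update in column RHS: 19 − 5·2 = 9.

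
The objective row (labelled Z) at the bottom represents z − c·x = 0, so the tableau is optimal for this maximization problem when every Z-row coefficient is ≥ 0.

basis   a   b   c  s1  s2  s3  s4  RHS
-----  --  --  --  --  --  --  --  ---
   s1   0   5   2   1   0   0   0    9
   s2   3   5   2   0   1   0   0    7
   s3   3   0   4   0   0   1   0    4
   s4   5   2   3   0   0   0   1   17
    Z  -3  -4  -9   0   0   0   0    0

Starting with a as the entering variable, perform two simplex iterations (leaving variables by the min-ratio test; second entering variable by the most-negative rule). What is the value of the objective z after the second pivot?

Ratio test on column a — row 1: entry 0 ≤ 0; row 2: 7/3 = 7/3; row 3: 4/3 = 4/3; row 4: 17/5 = 17/5. Minimum is 4/3 at row 3 (s3 leaves); pivot element 3.
Pivot on row 3; the Z-row RHS becomes 0 − (-3)·(4/3) = 4.
Next entering variable (most negative Z-row entry -5): c.
Ratio test on column c — row 1: 9/2 = 9/2; row 2: entry -2 ≤ 0; row 3: (4/3)/(4/3) = 1; row 4: entry -11/3 ≤ 0. Minimum is 1 at row 3 (a leaves); pivot element 4/3.
After the second pivot the Z-row RHS is 4 − (-5)·1 = 9.

9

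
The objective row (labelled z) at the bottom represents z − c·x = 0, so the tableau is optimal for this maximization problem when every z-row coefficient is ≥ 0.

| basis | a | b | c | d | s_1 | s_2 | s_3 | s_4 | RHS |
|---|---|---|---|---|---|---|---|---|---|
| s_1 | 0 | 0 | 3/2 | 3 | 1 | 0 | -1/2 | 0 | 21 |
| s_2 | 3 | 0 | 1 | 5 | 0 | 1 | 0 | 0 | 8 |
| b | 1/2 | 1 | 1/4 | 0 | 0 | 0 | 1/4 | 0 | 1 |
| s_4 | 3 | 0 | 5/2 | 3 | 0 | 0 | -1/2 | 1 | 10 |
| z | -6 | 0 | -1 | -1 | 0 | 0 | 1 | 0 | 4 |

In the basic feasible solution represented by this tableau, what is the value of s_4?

10

s_4 is basic (row 4); its value is the RHS of that row, 10.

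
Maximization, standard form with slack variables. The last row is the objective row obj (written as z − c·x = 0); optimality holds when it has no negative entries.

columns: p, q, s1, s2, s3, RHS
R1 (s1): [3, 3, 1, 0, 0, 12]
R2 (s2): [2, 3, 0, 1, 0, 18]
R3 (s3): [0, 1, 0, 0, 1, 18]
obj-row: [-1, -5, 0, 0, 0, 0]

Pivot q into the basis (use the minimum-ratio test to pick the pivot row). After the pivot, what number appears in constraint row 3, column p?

-1

Ratio test on column q — row 1: 12/3 = 4; row 2: 18/3 = 6; row 3: 18/1 = 18. Minimum is 4 at row 1 (s1 leaves); pivot element 3.
Divide row 1 by 3; eliminate column q from the other rows.
Row 3 update in column p: 0 − 1·1 = -1.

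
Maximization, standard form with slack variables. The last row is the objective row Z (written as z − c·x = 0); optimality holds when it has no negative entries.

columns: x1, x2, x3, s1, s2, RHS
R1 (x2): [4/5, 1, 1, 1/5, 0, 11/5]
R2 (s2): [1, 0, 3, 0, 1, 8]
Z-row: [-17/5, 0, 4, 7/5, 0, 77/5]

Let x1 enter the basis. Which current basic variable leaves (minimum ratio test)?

x2

Column x1 entries and ratios — x2: (11/5)/(4/5) = 11/4; s2: 8/1 = 8.
Smallest ratio is 11/4 in the row of x2, so x2 leaves.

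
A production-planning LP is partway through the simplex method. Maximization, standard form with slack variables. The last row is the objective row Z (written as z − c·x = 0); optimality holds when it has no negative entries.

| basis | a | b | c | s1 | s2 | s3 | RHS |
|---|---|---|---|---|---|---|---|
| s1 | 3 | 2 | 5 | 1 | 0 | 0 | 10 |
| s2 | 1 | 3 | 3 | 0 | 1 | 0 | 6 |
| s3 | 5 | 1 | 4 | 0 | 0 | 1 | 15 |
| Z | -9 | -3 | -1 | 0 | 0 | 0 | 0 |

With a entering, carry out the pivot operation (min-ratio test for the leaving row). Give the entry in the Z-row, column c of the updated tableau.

31/5

Ratio test on column a — row 1: 10/3 = 10/3; row 2: 6/1 = 6; row 3: 15/5 = 3. Minimum is 3 at row 3 (s3 leaves); pivot element 5.
Divide row 3 by 5; eliminate column a from the other rows.
Z-row update in column c: -1 − (-9)·(4/5) = 31/5.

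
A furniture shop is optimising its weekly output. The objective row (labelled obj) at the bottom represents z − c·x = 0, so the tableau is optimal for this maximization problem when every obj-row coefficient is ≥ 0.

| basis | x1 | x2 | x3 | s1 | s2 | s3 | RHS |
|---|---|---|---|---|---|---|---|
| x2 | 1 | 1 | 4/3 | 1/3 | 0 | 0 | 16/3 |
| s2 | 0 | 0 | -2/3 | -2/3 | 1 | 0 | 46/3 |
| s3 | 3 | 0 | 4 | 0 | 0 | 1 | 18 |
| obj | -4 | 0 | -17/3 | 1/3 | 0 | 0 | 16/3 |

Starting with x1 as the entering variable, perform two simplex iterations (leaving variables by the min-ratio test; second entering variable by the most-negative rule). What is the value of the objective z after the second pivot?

28

Ratio test on column x1 — row 1: (16/3)/1 = 16/3; row 2: entry 0 ≤ 0; row 3: 18/3 = 6. Minimum is 16/3 at row 1 (x2 leaves); pivot element 1.
Pivot on row 1; the obj-row RHS becomes 16/3 − (-4)·(16/3) = 80/3.
Next entering variable (most negative obj-row entry -1/3): x3.
Ratio test on column x3 — row 1: (16/3)/(4/3) = 4; row 2: entry -2/3 ≤ 0; row 3: entry 0 ≤ 0. Minimum is 4 at row 1 (x1 leaves); pivot element 4/3.
After the second pivot the obj-row RHS is 80/3 − (-1/3)·4 = 28.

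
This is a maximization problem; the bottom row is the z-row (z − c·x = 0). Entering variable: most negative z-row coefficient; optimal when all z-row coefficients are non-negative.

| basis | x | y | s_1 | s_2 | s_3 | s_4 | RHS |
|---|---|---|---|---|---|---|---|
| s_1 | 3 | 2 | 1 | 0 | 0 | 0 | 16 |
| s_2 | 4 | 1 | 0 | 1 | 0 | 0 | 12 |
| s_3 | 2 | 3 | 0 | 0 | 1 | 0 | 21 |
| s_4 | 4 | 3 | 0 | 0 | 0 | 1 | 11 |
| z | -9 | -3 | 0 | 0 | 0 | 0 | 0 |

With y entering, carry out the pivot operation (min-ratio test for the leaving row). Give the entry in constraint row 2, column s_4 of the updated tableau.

Ratio test on column y — row 1: 16/2 = 8; row 2: 12/1 = 12; row 3: 21/3 = 7; row 4: 11/3 = 11/3. Minimum is 11/3 at row 4 (s_4 leaves); pivot element 3.
Divide row 4 by 3; eliminate column y from the other rows.
Row 2 update in column s_4: 0 − 1·(1/3) = -1/3.

-1/3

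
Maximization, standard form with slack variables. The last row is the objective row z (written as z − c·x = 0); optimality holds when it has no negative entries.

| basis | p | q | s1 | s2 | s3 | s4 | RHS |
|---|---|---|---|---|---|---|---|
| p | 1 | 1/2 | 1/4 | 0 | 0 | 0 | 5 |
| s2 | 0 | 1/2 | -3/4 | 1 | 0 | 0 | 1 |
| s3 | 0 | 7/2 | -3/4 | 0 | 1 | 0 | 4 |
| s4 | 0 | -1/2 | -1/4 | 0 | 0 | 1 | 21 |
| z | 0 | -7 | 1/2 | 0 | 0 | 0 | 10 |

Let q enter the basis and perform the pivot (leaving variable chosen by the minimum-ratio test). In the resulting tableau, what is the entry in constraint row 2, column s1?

Ratio test on column q — row 1: 5/(1/2) = 10; row 2: 1/(1/2) = 2; row 3: 4/(7/2) = 8/7; row 4: entry -1/2 ≤ 0. Minimum is 8/7 at row 3 (s3 leaves); pivot element 7/2.
Divide row 3 by 7/2; eliminate column q from the other rows.
Row 2 update in column s1: -3/4 − (1/2)·(-3/14) = -9/14.

-9/14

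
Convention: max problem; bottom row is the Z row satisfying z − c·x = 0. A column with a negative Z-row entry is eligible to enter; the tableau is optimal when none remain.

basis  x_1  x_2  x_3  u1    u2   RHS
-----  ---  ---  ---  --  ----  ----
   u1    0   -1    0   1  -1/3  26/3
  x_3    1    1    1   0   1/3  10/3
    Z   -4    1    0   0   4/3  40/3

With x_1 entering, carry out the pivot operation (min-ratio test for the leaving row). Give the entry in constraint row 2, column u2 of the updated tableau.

Ratio test on column x_1 — row 1: entry 0 ≤ 0; row 2: (10/3)/1 = 10/3. Minimum is 10/3 at row 2 (x_3 leaves); pivot element 1.
Divide row 2 by 1; eliminate column x_1 from the other rows.
In the new row 2, the u2 entry is the old entry divided by the pivot: (1/3)/1 = 1/3.

1/3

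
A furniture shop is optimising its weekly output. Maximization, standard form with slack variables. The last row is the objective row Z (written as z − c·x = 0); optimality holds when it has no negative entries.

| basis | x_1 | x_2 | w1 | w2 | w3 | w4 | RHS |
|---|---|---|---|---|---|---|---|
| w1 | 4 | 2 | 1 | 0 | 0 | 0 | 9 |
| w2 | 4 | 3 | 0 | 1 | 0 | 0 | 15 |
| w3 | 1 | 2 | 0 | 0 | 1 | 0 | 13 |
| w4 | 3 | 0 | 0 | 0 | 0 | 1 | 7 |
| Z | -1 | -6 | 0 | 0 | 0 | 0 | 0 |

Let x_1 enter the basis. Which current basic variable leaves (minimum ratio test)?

Column x_1 entries and ratios — w1: 9/4 = 9/4; w2: 15/4 = 15/4; w3: 13/1 = 13; w4: 7/3 = 7/3.
Smallest ratio is 9/4 in the row of w1, so w1 leaves.

w1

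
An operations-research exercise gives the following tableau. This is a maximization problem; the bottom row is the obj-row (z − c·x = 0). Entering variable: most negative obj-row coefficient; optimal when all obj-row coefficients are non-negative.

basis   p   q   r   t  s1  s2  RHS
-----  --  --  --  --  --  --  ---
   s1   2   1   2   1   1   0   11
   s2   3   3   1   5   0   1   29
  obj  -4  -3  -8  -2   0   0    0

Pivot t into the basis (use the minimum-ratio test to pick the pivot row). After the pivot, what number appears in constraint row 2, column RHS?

29/5

Ratio test on column t — row 1: 11/1 = 11; row 2: 29/5 = 29/5. Minimum is 29/5 at row 2 (s2 leaves); pivot element 5.
Divide row 2 by 5; eliminate column t from the other rows.
In the new row 2, the RHS entry is the old entry divided by the pivot: 29/5 = 29/5.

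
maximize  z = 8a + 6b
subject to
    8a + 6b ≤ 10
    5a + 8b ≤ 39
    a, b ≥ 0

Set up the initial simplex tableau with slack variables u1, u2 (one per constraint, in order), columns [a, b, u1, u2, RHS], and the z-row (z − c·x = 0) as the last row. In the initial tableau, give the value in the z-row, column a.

-8

The z-row carries the negated objective coefficients: the a entry is -8.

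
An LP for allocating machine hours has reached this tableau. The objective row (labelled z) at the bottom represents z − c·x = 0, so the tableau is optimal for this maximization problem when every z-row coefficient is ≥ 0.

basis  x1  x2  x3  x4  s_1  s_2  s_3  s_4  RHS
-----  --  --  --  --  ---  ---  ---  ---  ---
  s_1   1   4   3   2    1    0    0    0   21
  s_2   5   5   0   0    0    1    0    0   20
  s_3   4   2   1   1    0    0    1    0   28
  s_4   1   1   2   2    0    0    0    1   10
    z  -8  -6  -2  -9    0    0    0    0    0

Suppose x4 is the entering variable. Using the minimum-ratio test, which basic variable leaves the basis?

s_4

Column x4 entries and ratios — s_1: 21/2 = 21/2; s_2: 0 ≤ 0, skip; s_3: 28/1 = 28; s_4: 10/2 = 5.
Smallest ratio is 5 in the row of s_4, so s_4 leaves.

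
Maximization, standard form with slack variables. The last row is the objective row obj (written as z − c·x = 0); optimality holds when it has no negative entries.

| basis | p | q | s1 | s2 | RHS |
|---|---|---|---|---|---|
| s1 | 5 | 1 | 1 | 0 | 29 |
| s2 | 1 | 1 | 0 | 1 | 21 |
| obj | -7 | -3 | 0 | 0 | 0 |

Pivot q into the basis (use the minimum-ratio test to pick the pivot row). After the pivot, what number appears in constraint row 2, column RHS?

Ratio test on column q — row 1: 29/1 = 29; row 2: 21/1 = 21. Minimum is 21 at row 2 (s2 leaves); pivot element 1.
Divide row 2 by 1; eliminate column q from the other rows.
In the new row 2, the RHS entry is the old entry divided by the pivot: 21/1 = 21.

21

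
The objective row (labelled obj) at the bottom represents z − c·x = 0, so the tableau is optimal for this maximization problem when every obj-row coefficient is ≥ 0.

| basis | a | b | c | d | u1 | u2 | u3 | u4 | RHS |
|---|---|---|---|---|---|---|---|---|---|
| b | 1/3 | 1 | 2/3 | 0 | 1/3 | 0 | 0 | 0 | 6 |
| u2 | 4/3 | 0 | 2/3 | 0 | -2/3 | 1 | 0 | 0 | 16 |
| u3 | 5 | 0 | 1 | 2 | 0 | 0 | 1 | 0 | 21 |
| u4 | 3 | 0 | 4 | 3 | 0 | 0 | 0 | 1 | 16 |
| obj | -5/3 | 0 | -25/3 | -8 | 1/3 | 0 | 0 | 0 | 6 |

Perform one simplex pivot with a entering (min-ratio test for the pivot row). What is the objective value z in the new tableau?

Ratio test on column a — row 1: 6/(1/3) = 18; row 2: 16/(4/3) = 12; row 3: 21/5 = 21/5; row 4: 16/3 = 16/3. Minimum is 21/5 at row 3 (u3 leaves); pivot element 5.
Pivot on row 3; the obj-row RHS becomes 6 − (-5/3)·(21/5) = 13.

13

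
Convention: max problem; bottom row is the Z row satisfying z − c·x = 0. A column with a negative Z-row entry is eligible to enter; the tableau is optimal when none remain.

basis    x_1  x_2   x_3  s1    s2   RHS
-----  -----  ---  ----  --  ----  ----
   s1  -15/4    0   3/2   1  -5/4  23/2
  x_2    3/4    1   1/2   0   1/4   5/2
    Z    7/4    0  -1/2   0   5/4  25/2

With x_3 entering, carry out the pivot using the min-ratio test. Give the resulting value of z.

15

Ratio test on column x_3 — row 1: (23/2)/(3/2) = 23/3; row 2: (5/2)/(1/2) = 5. Minimum is 5 at row 2 (x_2 leaves); pivot element 1/2.
Pivot on row 2; the Z-row RHS becomes 25/2 − (-1/2)·5 = 15.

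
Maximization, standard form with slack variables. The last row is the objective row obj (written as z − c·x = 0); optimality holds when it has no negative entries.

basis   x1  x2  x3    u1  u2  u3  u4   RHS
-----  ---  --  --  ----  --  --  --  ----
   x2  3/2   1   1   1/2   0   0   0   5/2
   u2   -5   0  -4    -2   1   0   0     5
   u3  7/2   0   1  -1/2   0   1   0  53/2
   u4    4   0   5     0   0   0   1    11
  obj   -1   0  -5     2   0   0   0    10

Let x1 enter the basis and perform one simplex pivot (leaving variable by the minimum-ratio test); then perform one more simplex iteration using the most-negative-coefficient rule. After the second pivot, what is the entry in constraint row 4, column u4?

3/7

Ratio test on column x1 — row 1: (5/2)/(3/2) = 5/3; row 2: entry -5 ≤ 0; row 3: (53/2)/(7/2) = 53/7; row 4: 11/4 = 11/4. Minimum is 5/3 at row 1 (x2 leaves); pivot element 3/2.
Divide row 1 by 3/2; eliminate column x1 from the other rows.
Second iteration: most negative obj-row entry is -13/3 in column x3, so x3 enters.
Ratio test on column x3 — row 1: (5/3)/(2/3) = 5/2; row 2: entry -2/3 ≤ 0; row 3: entry -4/3 ≤ 0; row 4: (13/3)/(7/3) = 13/7. Minimum is 13/7 at row 4 (u4 leaves); pivot element 7/3.
Divide row 4 by 7/3; eliminate column x3 from the other rows.
After both pivots, the entry at constraint row 4, column u4 is 3/7.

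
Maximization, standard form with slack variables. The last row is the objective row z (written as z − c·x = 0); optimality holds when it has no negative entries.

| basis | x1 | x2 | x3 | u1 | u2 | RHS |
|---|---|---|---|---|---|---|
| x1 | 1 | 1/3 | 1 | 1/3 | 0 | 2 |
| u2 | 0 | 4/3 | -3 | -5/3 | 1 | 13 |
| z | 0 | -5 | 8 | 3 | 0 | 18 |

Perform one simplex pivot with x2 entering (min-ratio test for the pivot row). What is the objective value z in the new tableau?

48

Ratio test on column x2 — row 1: 2/(1/3) = 6; row 2: 13/(4/3) = 39/4. Minimum is 6 at row 1 (x1 leaves); pivot element 1/3.
Pivot on row 1; the z-row RHS becomes 18 − (-5)·6 = 48.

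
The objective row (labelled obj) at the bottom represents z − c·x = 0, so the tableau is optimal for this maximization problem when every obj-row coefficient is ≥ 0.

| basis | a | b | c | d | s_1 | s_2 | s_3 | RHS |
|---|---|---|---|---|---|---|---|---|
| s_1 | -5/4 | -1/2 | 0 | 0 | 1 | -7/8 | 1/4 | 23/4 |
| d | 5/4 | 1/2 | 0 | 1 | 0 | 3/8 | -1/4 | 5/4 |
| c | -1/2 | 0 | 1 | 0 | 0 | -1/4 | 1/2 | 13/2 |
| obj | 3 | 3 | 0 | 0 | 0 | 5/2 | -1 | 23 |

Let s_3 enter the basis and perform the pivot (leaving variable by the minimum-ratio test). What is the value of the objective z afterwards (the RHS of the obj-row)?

Ratio test on column s_3 — row 1: (23/4)/(1/4) = 23; row 2: entry -1/4 ≤ 0; row 3: (13/2)/(1/2) = 13. Minimum is 13 at row 3 (c leaves); pivot element 1/2.
Pivot on row 3; the obj-row RHS becomes 23 − (-1)·13 = 36.

36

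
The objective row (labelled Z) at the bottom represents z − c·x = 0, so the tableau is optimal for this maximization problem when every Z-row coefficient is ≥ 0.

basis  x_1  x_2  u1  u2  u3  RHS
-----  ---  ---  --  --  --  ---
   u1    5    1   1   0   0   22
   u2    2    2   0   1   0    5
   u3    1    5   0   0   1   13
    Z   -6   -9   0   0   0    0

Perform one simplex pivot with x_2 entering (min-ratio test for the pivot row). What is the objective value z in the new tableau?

45/2

Ratio test on column x_2 — row 1: 22/1 = 22; row 2: 5/2 = 5/2; row 3: 13/5 = 13/5. Minimum is 5/2 at row 2 (u2 leaves); pivot element 2.
Pivot on row 2; the Z-row RHS becomes 0 − (-9)·(5/2) = 45/2.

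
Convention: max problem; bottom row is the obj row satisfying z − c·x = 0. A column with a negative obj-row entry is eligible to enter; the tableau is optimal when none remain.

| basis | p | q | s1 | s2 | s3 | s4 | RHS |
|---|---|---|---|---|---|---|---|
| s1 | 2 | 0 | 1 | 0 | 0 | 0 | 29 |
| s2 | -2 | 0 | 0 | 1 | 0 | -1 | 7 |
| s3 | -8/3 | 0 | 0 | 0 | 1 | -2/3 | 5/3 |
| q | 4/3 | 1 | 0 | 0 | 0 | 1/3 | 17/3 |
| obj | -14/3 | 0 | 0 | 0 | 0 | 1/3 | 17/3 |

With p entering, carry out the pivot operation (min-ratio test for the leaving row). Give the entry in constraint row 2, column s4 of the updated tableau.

Ratio test on column p — row 1: 29/2 = 29/2; row 2: entry -2 ≤ 0; row 3: entry -8/3 ≤ 0; row 4: (17/3)/(4/3) = 17/4. Minimum is 17/4 at row 4 (q leaves); pivot element 4/3.
Divide row 4 by 4/3; eliminate column p from the other rows.
Row 2 update in column s4: -1 − (-2)·(1/4) = -1/2.

-1/2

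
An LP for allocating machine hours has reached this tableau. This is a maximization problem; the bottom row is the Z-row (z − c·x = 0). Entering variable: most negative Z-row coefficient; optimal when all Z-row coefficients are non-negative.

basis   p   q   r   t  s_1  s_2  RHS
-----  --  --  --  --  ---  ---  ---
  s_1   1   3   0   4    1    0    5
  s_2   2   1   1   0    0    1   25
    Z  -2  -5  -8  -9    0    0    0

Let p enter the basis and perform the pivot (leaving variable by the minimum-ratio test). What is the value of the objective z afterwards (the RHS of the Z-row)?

10

Ratio test on column p — row 1: 5/1 = 5; row 2: 25/2 = 25/2. Minimum is 5 at row 1 (s_1 leaves); pivot element 1.
Pivot on row 1; the Z-row RHS becomes 0 − (-2)·5 = 10.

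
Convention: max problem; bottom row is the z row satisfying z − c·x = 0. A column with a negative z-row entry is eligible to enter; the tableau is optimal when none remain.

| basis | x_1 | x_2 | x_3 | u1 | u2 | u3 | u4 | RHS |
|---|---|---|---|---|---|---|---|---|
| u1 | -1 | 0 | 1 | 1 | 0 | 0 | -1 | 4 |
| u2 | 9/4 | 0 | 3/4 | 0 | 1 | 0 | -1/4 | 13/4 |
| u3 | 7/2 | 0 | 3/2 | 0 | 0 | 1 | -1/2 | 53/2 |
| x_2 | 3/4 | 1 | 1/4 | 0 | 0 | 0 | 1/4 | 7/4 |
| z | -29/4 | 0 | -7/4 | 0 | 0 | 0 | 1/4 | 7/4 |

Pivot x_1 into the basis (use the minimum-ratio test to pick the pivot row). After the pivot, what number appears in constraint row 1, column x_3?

Ratio test on column x_1 — row 1: entry -1 ≤ 0; row 2: (13/4)/(9/4) = 13/9; row 3: (53/2)/(7/2) = 53/7; row 4: (7/4)/(3/4) = 7/3. Minimum is 13/9 at row 2 (u2 leaves); pivot element 9/4.
Divide row 2 by 9/4; eliminate column x_1 from the other rows.
Row 1 update in column x_3: 1 − (-1)·(1/3) = 4/3.

4/3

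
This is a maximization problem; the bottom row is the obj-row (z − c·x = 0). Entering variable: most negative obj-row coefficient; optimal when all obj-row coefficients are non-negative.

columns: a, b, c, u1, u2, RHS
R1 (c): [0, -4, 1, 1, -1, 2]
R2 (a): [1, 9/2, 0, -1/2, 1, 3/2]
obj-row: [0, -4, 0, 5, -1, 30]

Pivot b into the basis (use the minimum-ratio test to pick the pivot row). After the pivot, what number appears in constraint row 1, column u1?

5/9

Ratio test on column b — row 1: entry -4 ≤ 0; row 2: (3/2)/(9/2) = 1/3. Minimum is 1/3 at row 2 (a leaves); pivot element 9/2.
Divide row 2 by 9/2; eliminate column b from the other rows.
Row 1 update in column u1: 1 − (-4)·(-1/9) = 5/9.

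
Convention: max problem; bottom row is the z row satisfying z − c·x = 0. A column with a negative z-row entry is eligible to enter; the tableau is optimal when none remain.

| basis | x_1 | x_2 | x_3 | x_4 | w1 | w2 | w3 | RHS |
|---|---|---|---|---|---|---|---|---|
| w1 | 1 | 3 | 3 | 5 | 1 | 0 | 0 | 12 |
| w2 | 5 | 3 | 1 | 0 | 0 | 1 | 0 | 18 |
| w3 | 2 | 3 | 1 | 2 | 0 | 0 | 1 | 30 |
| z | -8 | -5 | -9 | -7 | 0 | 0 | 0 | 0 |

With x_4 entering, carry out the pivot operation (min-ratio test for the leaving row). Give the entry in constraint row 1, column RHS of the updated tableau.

Ratio test on column x_4 — row 1: 12/5 = 12/5; row 2: entry 0 ≤ 0; row 3: 30/2 = 15. Minimum is 12/5 at row 1 (w1 leaves); pivot element 5.
Divide row 1 by 5; eliminate column x_4 from the other rows.
In the new row 1, the RHS entry is the old entry divided by the pivot: 12/5 = 12/5.

12/5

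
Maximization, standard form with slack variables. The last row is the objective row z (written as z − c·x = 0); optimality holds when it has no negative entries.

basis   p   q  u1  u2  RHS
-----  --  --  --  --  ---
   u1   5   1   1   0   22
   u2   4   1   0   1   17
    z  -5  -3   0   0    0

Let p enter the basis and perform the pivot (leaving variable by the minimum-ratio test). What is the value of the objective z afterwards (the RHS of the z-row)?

85/4

Ratio test on column p — row 1: 22/5 = 22/5; row 2: 17/4 = 17/4. Minimum is 17/4 at row 2 (u2 leaves); pivot element 4.
Pivot on row 2; the z-row RHS becomes 0 − (-5)·(17/4) = 85/4.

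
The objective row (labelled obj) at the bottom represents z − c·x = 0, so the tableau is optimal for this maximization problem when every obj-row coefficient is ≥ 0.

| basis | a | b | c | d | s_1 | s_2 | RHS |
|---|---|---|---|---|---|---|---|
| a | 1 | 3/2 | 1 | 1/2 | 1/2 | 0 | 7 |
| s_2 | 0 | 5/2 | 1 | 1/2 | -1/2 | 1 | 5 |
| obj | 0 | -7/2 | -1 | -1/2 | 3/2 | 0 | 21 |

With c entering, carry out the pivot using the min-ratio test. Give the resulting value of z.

Ratio test on column c — row 1: 7/1 = 7; row 2: 5/1 = 5. Minimum is 5 at row 2 (s_2 leaves); pivot element 1.
Pivot on row 2; the obj-row RHS becomes 21 − (-1)·5 = 26.

26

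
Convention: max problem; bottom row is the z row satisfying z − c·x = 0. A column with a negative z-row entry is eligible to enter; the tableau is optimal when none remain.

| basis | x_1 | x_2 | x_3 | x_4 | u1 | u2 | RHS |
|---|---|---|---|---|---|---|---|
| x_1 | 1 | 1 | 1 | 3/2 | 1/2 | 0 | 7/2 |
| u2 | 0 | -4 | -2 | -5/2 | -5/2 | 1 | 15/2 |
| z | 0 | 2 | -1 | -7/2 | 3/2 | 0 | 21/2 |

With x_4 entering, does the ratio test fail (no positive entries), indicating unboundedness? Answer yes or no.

no

Column x_4 has positive entries in row(s) 1, so the ratio test bounds it — not unbounded.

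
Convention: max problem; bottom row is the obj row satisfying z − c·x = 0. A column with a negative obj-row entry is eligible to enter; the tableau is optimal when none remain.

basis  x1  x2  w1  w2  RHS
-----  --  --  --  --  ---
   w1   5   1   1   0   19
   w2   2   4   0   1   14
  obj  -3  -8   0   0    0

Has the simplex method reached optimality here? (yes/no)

The obj-row has a negative entry -8 in column x2, so it is not optimal.

no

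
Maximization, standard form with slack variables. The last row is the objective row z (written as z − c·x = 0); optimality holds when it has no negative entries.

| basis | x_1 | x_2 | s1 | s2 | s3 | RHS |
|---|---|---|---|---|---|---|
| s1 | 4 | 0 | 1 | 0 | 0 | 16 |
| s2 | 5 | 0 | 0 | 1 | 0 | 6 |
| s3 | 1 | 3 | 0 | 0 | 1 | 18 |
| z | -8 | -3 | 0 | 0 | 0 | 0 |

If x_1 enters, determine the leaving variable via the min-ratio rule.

s2

Column x_1 entries and ratios — s1: 16/4 = 4; s2: 6/5 = 6/5; s3: 18/1 = 18.
Smallest ratio is 6/5 in the row of s2, so s2 leaves.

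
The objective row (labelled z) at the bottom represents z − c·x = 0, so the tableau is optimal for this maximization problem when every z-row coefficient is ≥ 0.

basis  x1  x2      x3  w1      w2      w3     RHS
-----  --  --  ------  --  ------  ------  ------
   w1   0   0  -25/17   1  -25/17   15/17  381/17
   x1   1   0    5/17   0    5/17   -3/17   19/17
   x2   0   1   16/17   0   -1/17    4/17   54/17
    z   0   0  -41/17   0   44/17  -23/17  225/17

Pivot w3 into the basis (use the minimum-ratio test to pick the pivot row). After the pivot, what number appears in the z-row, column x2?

23/4

Ratio test on column w3 — row 1: (381/17)/(15/17) = 127/5; row 2: entry -3/17 ≤ 0; row 3: (54/17)/(4/17) = 27/2. Minimum is 27/2 at row 3 (x2 leaves); pivot element 4/17.
Divide row 3 by 4/17; eliminate column w3 from the other rows.
z-row update in column x2: 0 − (-23/17)·(17/4) = 23/4.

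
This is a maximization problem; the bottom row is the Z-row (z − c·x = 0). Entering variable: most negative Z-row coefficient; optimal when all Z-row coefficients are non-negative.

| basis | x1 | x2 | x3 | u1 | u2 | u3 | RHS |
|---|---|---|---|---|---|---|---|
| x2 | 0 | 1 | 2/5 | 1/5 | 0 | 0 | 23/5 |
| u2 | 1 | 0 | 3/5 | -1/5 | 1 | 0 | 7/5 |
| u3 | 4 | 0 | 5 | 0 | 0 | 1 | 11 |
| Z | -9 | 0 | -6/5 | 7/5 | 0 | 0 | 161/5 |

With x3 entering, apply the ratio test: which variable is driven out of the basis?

u3

Column x3 entries and ratios — x2: (23/5)/(2/5) = 23/2; u2: (7/5)/(3/5) = 7/3; u3: 11/5 = 11/5.
Smallest ratio is 11/5 in the row of u3, so u3 leaves.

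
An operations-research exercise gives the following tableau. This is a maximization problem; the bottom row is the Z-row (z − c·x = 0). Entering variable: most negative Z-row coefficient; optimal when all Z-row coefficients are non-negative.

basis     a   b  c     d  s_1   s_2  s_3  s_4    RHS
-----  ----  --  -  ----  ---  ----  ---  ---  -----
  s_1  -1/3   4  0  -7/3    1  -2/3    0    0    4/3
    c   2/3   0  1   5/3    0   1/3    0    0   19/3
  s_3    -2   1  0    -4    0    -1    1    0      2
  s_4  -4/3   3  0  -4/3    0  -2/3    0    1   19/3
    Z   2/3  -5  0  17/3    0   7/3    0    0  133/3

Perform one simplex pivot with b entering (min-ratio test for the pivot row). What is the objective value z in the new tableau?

46

Ratio test on column b — row 1: (4/3)/4 = 1/3; row 2: entry 0 ≤ 0; row 3: 2/1 = 2; row 4: (19/3)/3 = 19/9. Minimum is 1/3 at row 1 (s_1 leaves); pivot element 4.
Pivot on row 1; the Z-row RHS becomes 133/3 − (-5)·(1/3) = 46.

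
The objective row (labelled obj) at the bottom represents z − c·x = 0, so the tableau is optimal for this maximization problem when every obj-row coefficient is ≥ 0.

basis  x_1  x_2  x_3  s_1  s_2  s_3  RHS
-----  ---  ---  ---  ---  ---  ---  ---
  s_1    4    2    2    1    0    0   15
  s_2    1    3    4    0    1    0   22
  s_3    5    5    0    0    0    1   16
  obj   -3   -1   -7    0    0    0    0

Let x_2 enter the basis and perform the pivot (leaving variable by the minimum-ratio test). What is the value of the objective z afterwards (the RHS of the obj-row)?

16/5

Ratio test on column x_2 — row 1: 15/2 = 15/2; row 2: 22/3 = 22/3; row 3: 16/5 = 16/5. Minimum is 16/5 at row 3 (s_3 leaves); pivot element 5.
Pivot on row 3; the obj-row RHS becomes 0 − (-1)·(16/5) = 16/5.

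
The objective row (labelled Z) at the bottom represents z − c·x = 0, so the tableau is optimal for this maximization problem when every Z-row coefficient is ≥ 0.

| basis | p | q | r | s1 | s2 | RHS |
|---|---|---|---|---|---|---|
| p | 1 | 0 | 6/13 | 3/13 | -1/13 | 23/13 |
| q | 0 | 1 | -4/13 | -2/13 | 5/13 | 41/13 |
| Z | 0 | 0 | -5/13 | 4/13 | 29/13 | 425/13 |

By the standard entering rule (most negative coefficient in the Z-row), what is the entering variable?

Negative Z-row entries: r: -5/13.
The most negative is -5/13 in column r, so r enters.

r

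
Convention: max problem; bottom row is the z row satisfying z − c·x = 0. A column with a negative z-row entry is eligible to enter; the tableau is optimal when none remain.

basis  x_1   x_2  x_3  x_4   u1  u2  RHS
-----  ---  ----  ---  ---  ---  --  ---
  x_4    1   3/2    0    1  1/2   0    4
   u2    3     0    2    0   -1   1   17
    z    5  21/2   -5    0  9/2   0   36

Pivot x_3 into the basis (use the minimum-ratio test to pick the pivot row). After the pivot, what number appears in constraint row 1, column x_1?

1

Ratio test on column x_3 — row 1: entry 0 ≤ 0; row 2: 17/2 = 17/2. Minimum is 17/2 at row 2 (u2 leaves); pivot element 2.
Divide row 2 by 2; eliminate column x_3 from the other rows.
Row 1 update in column x_1: 1 − 0·(3/2) = 1.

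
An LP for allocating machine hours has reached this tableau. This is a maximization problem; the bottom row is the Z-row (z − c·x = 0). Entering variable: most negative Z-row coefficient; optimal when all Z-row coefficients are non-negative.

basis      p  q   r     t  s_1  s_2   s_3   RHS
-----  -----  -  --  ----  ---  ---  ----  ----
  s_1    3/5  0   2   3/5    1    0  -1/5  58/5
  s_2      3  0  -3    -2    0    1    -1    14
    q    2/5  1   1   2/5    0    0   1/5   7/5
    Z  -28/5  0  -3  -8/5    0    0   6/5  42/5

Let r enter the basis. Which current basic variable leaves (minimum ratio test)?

q

Column r entries and ratios — s_1: (58/5)/2 = 29/5; s_2: -3 ≤ 0, skip; q: (7/5)/1 = 7/5.
Smallest ratio is 7/5 in the row of q, so q leaves.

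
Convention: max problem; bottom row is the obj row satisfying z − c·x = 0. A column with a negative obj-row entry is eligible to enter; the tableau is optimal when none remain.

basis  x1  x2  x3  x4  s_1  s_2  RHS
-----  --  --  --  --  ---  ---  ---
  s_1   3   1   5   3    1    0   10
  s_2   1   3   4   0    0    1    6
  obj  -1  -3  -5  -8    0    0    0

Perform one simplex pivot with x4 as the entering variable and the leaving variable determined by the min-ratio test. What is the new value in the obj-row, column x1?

7

Ratio test on column x4 — row 1: 10/3 = 10/3; row 2: entry 0 ≤ 0. Minimum is 10/3 at row 1 (s_1 leaves); pivot element 3.
Divide row 1 by 3; eliminate column x4 from the other rows.
obj-row update in column x1: -1 − (-8)·1 = 7.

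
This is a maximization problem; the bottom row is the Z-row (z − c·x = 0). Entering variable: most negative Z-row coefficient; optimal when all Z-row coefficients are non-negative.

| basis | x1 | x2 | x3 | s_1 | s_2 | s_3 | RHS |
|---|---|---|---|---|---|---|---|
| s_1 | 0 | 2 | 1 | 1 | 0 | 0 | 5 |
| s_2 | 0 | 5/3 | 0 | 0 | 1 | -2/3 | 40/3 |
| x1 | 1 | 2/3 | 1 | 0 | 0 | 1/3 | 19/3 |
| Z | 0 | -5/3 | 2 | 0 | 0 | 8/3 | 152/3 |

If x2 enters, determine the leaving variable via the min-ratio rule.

s_1

Column x2 entries and ratios — s_1: 5/2 = 5/2; s_2: (40/3)/(5/3) = 8; x1: (19/3)/(2/3) = 19/2.
Smallest ratio is 5/2 in the row of s_1, so s_1 leaves.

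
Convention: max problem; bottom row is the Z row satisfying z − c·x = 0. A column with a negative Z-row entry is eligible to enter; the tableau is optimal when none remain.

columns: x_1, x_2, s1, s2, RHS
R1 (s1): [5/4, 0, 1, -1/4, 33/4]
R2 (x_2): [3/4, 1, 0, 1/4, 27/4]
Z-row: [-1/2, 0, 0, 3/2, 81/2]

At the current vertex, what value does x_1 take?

x_1 is not in the basis, so in the current basic feasible solution x_1 = 0.

0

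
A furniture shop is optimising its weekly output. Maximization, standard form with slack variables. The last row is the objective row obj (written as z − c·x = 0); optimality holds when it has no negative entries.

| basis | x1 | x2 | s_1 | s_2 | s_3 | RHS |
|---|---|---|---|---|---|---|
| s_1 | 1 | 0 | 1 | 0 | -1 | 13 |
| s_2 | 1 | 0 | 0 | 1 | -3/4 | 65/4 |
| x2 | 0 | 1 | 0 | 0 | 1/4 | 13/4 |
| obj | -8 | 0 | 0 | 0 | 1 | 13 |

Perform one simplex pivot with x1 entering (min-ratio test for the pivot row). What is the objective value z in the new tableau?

Ratio test on column x1 — row 1: 13/1 = 13; row 2: (65/4)/1 = 65/4; row 3: entry 0 ≤ 0. Minimum is 13 at row 1 (s_1 leaves); pivot element 1.
Pivot on row 1; the obj-row RHS becomes 13 − (-8)·13 = 117.

117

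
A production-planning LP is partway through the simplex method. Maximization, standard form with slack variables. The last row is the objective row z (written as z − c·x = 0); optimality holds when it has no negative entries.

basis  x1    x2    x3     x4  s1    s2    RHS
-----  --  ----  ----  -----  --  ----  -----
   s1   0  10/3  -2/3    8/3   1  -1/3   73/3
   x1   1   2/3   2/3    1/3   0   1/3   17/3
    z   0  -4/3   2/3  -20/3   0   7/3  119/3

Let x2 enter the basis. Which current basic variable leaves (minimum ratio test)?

s1

Column x2 entries and ratios — s1: (73/3)/(10/3) = 73/10; x1: (17/3)/(2/3) = 17/2.
Smallest ratio is 73/10 in the row of s1, so s1 leaves.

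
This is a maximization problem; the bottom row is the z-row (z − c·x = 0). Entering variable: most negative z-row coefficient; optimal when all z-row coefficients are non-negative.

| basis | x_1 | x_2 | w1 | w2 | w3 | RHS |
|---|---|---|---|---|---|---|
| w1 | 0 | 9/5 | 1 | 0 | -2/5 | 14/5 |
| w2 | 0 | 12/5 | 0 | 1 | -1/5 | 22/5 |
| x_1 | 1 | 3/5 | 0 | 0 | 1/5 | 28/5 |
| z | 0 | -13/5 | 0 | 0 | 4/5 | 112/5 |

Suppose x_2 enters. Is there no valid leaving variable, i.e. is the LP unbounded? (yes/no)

no

Column x_2 has positive entries in row(s) 1, 2, 3, so the ratio test bounds it — not unbounded.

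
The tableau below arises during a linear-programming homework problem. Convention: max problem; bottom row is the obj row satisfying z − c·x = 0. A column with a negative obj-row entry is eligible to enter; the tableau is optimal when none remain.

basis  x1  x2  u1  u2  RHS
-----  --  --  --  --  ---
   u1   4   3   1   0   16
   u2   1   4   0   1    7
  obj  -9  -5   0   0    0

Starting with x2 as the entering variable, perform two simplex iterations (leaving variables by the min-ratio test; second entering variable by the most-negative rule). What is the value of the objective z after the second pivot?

447/13

Ratio test on column x2 — row 1: 16/3 = 16/3; row 2: 7/4 = 7/4. Minimum is 7/4 at row 2 (u2 leaves); pivot element 4.
Pivot on row 2; the obj-row RHS becomes 0 − (-5)·(7/4) = 35/4.
Next entering variable (most negative obj-row entry -31/4): x1.
Ratio test on column x1 — row 1: (43/4)/(13/4) = 43/13; row 2: (7/4)/(1/4) = 7. Minimum is 43/13 at row 1 (u1 leaves); pivot element 13/4.
After the second pivot the obj-row RHS is 35/4 − (-31/4)·(43/13) = 447/13.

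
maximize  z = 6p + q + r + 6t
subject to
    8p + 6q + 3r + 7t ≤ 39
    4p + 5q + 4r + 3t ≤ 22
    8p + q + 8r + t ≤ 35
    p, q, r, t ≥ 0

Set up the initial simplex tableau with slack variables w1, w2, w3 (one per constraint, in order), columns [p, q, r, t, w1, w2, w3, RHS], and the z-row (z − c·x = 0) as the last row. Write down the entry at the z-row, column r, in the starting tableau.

The z-row carries the negated objective coefficients: the r entry is -1.

-1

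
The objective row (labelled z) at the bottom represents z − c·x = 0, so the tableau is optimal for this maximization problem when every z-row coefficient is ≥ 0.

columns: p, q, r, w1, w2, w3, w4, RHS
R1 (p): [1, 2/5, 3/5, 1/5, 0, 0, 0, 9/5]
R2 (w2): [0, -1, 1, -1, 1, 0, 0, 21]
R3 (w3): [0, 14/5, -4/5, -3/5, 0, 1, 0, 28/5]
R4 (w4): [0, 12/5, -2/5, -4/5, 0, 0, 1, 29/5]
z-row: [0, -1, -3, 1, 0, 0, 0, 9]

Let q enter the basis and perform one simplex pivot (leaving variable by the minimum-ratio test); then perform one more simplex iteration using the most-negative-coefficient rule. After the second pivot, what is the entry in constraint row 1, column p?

Ratio test on column q — row 1: (9/5)/(2/5) = 9/2; row 2: entry -1 ≤ 0; row 3: (28/5)/(14/5) = 2; row 4: (29/5)/(12/5) = 29/12. Minimum is 2 at row 3 (w3 leaves); pivot element 14/5.
Divide row 3 by 14/5; eliminate column q from the other rows.
Second iteration: most negative z-row entry is -23/7 in column r, so r enters.
Ratio test on column r — row 1: 1/(5/7) = 7/5; row 2: 23/(5/7) = 161/5; row 3: entry -2/7 ≤ 0; row 4: 1/(2/7) = 7/2. Minimum is 7/5 at row 1 (p leaves); pivot element 5/7.
Divide row 1 by 5/7; eliminate column r from the other rows.
After both pivots, the entry at constraint row 1, column p is 7/5.

7/5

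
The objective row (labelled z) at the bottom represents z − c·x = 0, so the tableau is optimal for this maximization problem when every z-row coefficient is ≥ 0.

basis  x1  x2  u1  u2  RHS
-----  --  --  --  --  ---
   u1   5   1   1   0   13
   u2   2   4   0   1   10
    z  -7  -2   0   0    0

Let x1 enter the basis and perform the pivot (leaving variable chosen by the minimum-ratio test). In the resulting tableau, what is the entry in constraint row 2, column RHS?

Ratio test on column x1 — row 1: 13/5 = 13/5; row 2: 10/2 = 5. Minimum is 13/5 at row 1 (u1 leaves); pivot element 5.
Divide row 1 by 5; eliminate column x1 from the other rows.
Row 2 update in column RHS: 10 − 2·(13/5) = 24/5.

24/5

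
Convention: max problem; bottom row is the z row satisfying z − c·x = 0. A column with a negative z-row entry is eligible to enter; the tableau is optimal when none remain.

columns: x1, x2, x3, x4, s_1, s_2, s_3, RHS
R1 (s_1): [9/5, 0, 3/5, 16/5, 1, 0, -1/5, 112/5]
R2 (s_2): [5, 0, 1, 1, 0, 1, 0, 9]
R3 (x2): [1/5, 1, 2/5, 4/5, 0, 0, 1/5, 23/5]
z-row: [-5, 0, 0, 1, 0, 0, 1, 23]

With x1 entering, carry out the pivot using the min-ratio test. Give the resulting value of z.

Ratio test on column x1 — row 1: (112/5)/(9/5) = 112/9; row 2: 9/5 = 9/5; row 3: (23/5)/(1/5) = 23. Minimum is 9/5 at row 2 (s_2 leaves); pivot element 5.
Pivot on row 2; the z-row RHS becomes 23 − (-5)·(9/5) = 32.

32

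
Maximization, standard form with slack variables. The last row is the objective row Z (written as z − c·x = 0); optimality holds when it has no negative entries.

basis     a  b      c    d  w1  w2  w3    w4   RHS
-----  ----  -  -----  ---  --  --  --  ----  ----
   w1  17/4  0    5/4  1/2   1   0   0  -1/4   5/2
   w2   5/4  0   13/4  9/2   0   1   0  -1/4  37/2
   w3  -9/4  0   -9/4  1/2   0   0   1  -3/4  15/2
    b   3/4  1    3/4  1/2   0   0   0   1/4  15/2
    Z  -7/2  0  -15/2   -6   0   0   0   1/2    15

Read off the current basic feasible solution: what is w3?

15/2

w3 is basic (row 3); its value is the RHS of that row, 15/2.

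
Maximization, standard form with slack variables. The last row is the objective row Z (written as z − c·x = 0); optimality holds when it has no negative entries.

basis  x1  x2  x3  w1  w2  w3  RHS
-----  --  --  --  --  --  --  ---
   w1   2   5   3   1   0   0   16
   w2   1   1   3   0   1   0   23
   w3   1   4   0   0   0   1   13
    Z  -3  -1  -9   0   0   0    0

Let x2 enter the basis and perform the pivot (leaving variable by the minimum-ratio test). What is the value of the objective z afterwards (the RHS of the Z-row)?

Ratio test on column x2 — row 1: 16/5 = 16/5; row 2: 23/1 = 23; row 3: 13/4 = 13/4. Minimum is 16/5 at row 1 (w1 leaves); pivot element 5.
Pivot on row 1; the Z-row RHS becomes 0 − (-1)·(16/5) = 16/5.

16/5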